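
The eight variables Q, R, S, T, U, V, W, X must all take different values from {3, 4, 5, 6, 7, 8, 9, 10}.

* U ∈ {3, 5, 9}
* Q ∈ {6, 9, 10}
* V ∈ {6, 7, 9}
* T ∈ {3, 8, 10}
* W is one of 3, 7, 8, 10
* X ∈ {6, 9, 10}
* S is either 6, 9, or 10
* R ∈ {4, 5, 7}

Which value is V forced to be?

7

The 8 variables draw from only 8 values {3, 4, 5, 6, 7, 8, 9, 10}, so each is used; only R can be 4, hence R = 4.
The 7 still-open variables together cover exactly {3, 5, 6, 7, 8, 9, 10} — 7 values for 7 variables — and 5 appears only in U's list, so U = 5.
Q, S, X between them cover only {6, 9, 10} — a naked triple. Remove those values from T, V, W.
So V = 7.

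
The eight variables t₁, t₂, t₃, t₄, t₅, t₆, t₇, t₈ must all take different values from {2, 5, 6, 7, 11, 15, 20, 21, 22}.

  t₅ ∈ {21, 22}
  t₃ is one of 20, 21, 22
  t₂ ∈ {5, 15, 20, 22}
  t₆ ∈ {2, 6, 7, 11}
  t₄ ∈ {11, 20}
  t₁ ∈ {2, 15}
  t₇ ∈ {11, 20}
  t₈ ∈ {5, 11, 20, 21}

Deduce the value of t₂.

t₄ and t₇ between them cover only {11, 20} — a naked pair. Remove those values from t₂, t₃, t₆, t₈.
t₃ and t₅ share exactly the 2 values {21, 22}; by pigeonhole those values go to them, so strike 21, 22 from t₂, t₈.
t₈ must be 5 (only option left). Strike 5 from t₂.
So t₂ = 15.

15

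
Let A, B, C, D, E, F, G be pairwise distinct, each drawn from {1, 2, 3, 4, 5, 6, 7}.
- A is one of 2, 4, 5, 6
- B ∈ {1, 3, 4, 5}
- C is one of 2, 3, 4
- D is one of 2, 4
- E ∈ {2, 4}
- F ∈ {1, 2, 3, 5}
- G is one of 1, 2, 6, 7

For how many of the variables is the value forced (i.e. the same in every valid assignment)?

The 7 variables together cover exactly {1, 2, 3, 4, 5, 6, 7} — 7 values for 7 variables — and 7 appears only in G's list, so G = 7.
The 6 still-open variables draw from only 6 values {1, 2, 3, 4, 5, 6}, so each is used; only A can be 6, hence A = 6.
D and E between them cover only {2, 4} — a naked pair. Remove those values from B, C, F.
C must be 3 (only option left). Strike 3 from B, F.
Determined: A=6, C=3, G=7. The other variables each still have more than one consistent value. That makes 3.

3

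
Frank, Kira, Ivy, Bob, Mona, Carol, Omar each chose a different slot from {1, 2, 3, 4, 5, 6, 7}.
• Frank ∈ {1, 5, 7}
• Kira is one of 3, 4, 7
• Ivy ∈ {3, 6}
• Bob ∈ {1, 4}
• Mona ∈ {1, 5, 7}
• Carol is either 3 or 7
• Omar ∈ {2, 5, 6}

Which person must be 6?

The 7 variables together cover exactly {1, 2, 3, 4, 5, 6, 7} — 7 values for 7 variables — and 2 appears only in Omar's list, so Omar = 2.
The 6 still-open variables together cover exactly {1, 3, 4, 5, 6, 7} — 6 values for 6 variables — and 6 appears only in Ivy's list, so Ivy = 6.

Ivy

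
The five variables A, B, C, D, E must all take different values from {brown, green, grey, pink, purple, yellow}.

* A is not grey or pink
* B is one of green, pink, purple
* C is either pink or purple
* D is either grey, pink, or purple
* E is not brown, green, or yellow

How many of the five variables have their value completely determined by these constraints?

C, D, E between them cover only {grey, pink, purple} — a naked triple. Remove those values from A, B.
B has just one choice, so B = green. Strike green from A.
Determined: B=green. The other variables each still have more than one consistent value. That makes 1.

1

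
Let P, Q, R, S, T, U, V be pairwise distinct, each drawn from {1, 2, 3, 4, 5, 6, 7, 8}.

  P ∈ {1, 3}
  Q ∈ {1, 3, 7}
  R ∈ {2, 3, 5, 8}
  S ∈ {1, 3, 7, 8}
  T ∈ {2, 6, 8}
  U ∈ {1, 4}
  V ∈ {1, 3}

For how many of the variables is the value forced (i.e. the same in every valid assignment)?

P and V share exactly the 2 values {1, 3}; by pigeonhole those values go to them, so strike 1, 3 from Q, R, S, U.
Q has just one choice, so Q = 7. So S can't be 7.
S must be 8 (only option left). So R, T can't be 8.
U has just one choice, so U = 4.
Determined: Q=7, S=8, U=4. The other variables each still have more than one consistent value. That makes 3.

3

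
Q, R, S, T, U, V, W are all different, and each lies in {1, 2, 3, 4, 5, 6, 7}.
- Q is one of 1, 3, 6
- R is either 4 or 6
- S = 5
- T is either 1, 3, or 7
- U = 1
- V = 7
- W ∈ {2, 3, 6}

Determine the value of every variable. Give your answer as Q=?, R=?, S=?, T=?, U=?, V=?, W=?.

S must be 5 (only option left).
U has just one choice, so U = 1. Remove 1 from Q, T.
V's domain is down to {7}, so V = 7. Eliminate 7 elsewhere: T.
T must be 3 (only option left). Eliminate 3 elsewhere: Q, W.
That leaves Q = 6. So R, W can't be 6.
That leaves R = 4.
W has just one choice, so W = 2.

Q=6, R=4, S=5, T=3, U=1, V=7, W=2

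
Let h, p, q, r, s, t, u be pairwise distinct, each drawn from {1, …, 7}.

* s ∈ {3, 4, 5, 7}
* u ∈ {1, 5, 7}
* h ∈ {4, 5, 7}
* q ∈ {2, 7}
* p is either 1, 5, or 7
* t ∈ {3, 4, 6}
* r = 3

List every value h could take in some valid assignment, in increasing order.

r's domain is down to {3}, so r = 3. Remove 3 from s, t.
The 6 still-open variables draw from only 6 values {1, 2, 4, 5, 6, 7}, so each is used; only q can be 2, hence q = 2.
The 5 still-open variables together cover exactly {1, 4, 5, 6, 7} — 5 values for 5 variables — and 6 appears only in t's list, so t = 6.
No further eliminations apply; h can still be any of 4, 5, 7.

4, 5, 7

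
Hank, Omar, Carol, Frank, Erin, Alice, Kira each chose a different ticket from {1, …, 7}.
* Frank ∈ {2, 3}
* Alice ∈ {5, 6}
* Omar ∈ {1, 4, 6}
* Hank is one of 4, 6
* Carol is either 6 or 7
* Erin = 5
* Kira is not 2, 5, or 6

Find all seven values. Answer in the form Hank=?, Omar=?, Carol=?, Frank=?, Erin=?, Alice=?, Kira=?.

Hank=4, Omar=1, Carol=7, Frank=2, Erin=5, Alice=6, Kira=3

Erin must be 5 (only option left). Remove 5 from Alice.
Alice's domain is down to {6}, so Alice = 6. Eliminate 6 elsewhere: Hank, Omar, Carol.
That leaves Hank = 4. Strike 4 from Omar, Kira.
Omar must be 1 (only option left). Eliminate 1 elsewhere: Kira.
That leaves Carol = 7. Strike 7 from Kira.
That leaves Kira = 3. Strike 3 from Frank.
Frank's domain is down to {2}, so Frank = 2.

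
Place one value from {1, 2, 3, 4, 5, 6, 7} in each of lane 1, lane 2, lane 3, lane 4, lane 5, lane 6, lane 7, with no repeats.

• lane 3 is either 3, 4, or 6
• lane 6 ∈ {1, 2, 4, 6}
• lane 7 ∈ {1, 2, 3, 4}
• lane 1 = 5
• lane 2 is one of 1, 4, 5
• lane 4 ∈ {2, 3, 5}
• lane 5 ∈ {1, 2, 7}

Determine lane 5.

7

lane 1's domain is down to {5}, so lane 1 = 5. Strike 5 from lane 2, lane 4.
The 6 still-open variables draw from only 6 values {1, 2, 3, 4, 6, 7}, so each is used; only lane 5 can be 7, hence lane 5 = 7.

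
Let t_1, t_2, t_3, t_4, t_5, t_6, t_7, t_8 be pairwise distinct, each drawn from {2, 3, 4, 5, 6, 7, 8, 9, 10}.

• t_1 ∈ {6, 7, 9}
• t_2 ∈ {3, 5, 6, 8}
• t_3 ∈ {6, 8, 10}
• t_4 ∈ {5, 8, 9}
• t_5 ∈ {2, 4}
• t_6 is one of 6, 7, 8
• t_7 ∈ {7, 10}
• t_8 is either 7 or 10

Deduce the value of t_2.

The 2 variables t_7 and t_8 are confined to {7, 10}, which locks those values in; drop them from t_1, t_3, t_6.
The 2 variables t_3 and t_6 are confined to {6, 8}, which locks those values in; drop them from t_1, t_2, t_4.
t_1 must be 9 (only option left). Remove 9 from t_4.
t_4 must be 5 (only option left). So t_2 can't be 5.
So t_2 = 3.

3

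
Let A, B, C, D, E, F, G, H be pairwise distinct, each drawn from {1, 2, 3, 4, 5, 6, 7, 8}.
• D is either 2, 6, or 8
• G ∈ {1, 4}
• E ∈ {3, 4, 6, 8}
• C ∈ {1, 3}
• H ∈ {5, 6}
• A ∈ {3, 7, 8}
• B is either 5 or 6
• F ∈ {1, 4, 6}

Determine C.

3

The 8 variables together cover exactly {1, 2, 3, 4, 5, 6, 7, 8} — 8 values for 8 variables — and 2 appears only in D's list, so D = 2.
The 7 still-open variables together cover exactly {1, 3, 4, 5, 6, 7, 8} — 7 values for 7 variables — and 7 appears only in A's list, so A = 7.
Among the 6 still-open variables, 8 fits only E (and all 6 values in {1, 3, 4, 5, 6, 8} must be used), so E = 8.
The 5 still-open variables together cover exactly {1, 3, 4, 5, 6} — 5 values for 5 variables — and 3 appears only in C's list, so C = 3.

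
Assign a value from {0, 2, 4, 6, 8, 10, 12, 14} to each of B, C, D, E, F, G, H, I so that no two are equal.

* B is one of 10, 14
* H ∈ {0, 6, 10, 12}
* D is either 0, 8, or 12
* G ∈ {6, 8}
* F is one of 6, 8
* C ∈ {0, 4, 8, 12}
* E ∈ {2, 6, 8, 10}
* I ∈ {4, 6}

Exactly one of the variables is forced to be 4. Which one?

The 8 variables together cover exactly {0, 2, 4, 6, 8, 10, 12, 14} — 8 values for 8 variables — and 2 appears only in E's list, so E = 2.
Among the 7 still-open variables, 14 fits only B (and all 7 values in {0, 4, 6, 8, 10, 12, 14} must be used), so B = 14.
Among the 6 still-open variables, 10 fits only H (and all 6 values in {0, 4, 6, 8, 10, 12} must be used), so H = 10.
F and G between them cover only {6, 8} — a naked pair. Remove those values from C, D, I.
So 4 goes to I.

I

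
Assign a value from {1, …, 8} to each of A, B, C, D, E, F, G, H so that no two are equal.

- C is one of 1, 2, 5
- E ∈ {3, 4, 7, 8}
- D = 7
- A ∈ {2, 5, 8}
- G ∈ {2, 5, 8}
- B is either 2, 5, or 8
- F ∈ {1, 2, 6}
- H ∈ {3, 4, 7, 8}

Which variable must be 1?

D has just one choice, so D = 7. Eliminate 7 elsewhere: E, H.
Among the 7 still-open variables, 6 fits only F (and all 7 values in {1, 2, 3, 4, 5, 6, 8} must be used), so F = 6.
The 6 still-open variables draw from only 6 values {1, 2, 3, 4, 5, 8}, so each is used; only C can be 1, hence C = 1.

C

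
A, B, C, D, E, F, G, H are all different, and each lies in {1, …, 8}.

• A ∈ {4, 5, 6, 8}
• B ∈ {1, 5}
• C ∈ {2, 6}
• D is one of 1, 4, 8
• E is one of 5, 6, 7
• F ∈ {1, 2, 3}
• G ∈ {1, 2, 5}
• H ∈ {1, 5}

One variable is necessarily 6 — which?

C

The 8 variables together cover exactly {1, 2, 3, 4, 5, 6, 7, 8} — 8 values for 8 variables — and 3 appears only in F's list, so F = 3.
The 7 still-open variables together cover exactly {1, 2, 4, 5, 6, 7, 8} — 7 values for 7 variables — and 7 appears only in E's list, so E = 7.
The 2 variables B and H are confined to {1, 5}, which locks those values in; drop them from A, D, G.
G must be 2 (only option left). So C can't be 2.
So 6 goes to C.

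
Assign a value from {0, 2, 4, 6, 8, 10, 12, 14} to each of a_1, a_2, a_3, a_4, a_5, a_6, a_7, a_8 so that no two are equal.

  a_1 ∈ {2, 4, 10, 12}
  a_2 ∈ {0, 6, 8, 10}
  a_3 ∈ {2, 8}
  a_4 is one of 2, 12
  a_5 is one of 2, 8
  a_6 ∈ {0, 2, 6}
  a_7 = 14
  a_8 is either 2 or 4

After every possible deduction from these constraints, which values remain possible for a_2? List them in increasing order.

a_7 has just one choice, so a_7 = 14.
a_3 and a_5 share exactly the 2 values {2, 8}; by pigeonhole those values go to them, so strike 2, 8 from a_1, a_2, a_4, a_6, a_8.
a_4 has just one choice, so a_4 = 12. So a_1 can't be 12.
a_8 has just one choice, so a_8 = 4. Eliminate 4 elsewhere: a_1.
a_1 has just one choice, so a_1 = 10. So a_2 can't be 10.
No further eliminations apply; a_2 can still be any of 0, 6.

0, 6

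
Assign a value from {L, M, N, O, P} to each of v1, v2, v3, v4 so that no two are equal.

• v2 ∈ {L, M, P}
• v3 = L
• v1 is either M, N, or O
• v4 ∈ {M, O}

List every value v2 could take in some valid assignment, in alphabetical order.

v3 has just one choice, so v3 = L. Eliminate L elsewhere: v2.
No further eliminations apply; v2 can still be any of M, P.

M, P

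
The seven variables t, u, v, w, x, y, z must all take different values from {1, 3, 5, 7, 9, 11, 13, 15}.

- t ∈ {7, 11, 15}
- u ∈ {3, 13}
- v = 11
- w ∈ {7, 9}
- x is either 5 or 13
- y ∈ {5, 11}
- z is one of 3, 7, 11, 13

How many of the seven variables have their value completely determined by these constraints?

v's domain is down to {11}, so v = 11. Remove 11 from t, y, z.
y has just one choice, so y = 5. Remove 5 from x.
That leaves x = 13. Eliminate 13 elsewhere: u, z.
u has just one choice, so u = 3. Strike 3 from z.
That leaves z = 7. Eliminate 7 elsewhere: t, w.
t's domain is down to {15}, so t = 15.
That leaves w = 9.
Every variable is fixed: t=15, u=3, v=11, w=9, x=13, y=5, z=7. That makes 7.

7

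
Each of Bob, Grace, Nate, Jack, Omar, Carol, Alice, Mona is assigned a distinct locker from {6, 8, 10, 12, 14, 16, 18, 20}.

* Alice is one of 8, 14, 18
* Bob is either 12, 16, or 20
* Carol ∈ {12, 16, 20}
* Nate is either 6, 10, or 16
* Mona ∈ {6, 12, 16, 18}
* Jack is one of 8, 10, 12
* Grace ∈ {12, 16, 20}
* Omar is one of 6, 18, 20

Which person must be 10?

Nate

Among the 8 variables, 14 fits only Alice (and all 8 values in {6, 8, 10, 12, 14, 16, 18, 20} must be used), so Alice = 14.
The 7 still-open variables draw from only 7 values {6, 8, 10, 12, 16, 18, 20}, so each is used; only Jack can be 8, hence Jack = 8.
Among the 6 still-open variables, 10 fits only Nate (and all 6 values in {6, 10, 12, 16, 18, 20} must be used), so Nate = 10.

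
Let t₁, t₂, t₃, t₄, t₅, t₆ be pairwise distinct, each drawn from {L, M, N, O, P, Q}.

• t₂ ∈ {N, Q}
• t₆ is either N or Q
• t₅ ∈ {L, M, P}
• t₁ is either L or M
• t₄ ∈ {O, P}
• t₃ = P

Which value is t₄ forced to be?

t₃ has just one choice, so t₃ = P. So t₄, t₅ can't be P.
So t₄ = O.

O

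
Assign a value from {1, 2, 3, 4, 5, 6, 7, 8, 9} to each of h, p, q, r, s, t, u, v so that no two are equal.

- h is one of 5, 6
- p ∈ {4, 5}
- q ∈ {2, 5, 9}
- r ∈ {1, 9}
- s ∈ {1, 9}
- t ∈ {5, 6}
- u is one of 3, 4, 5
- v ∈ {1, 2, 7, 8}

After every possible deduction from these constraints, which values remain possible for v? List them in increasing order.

The 2 variables h and t are confined to {5, 6}, which locks those values in; drop them from p, q, u.
p must be 4 (only option left). So u can't be 4.
u must be 3 (only option left).
r and s between them cover only {1, 9} — a naked pair. Remove those values from q, v.
q must be 2 (only option left). So v can't be 2.
No further eliminations apply; v can still be any of 7, 8.

7, 8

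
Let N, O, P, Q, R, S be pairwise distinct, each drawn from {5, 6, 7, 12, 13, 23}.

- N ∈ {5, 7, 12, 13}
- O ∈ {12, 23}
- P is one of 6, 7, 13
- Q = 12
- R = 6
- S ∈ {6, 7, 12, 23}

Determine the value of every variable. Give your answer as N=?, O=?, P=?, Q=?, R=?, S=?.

Q's domain is down to {12}, so Q = 12. Eliminate 12 elsewhere: N, O, S.
R has just one choice, so R = 6. Eliminate 6 elsewhere: P, S.
O has just one choice, so O = 23. Remove 23 from S.
S must be 7 (only option left). Strike 7 from N, P.
That leaves P = 13. So N can't be 13.
That leaves N = 5.

N=5, O=23, P=13, Q=12, R=6, S=7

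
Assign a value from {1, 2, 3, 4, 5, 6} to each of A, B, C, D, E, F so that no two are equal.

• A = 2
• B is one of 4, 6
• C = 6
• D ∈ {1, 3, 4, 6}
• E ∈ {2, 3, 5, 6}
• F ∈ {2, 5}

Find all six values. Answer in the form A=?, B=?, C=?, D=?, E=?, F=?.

A=2, B=4, C=6, D=1, E=3, F=5

A has just one choice, so A = 2. So E, F can't be 2.
C must be 6 (only option left). So B, D, E can't be 6.
F has just one choice, so F = 5. So E can't be 5.
B must be 4 (only option left). Strike 4 from D.
That leaves E = 3. So D can't be 3.
D's domain is down to {1}, so D = 1.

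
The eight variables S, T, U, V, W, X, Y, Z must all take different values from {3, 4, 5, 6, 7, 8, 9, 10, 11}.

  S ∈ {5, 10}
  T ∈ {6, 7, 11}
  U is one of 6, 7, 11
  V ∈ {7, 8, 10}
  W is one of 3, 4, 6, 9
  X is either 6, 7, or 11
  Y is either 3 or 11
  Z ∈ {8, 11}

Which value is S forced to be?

5

T, U, X share exactly the 3 values {6, 7, 11}; by pigeonhole those values go to them, so strike 6, 7, 11 from V, W, Y, Z.
Y has just one choice, so Y = 3. Strike 3 from W.
Z has just one choice, so Z = 8. Remove 8 from V.
V must be 10 (only option left). So S can't be 10.
So S = 5.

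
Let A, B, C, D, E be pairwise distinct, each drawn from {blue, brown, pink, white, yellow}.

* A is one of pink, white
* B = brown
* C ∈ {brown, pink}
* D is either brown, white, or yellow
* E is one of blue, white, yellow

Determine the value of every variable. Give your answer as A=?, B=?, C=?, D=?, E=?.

A=white, B=brown, C=pink, D=yellow, E=blue

B's domain is down to {brown}, so B = brown. Remove brown from C, D.
That leaves C = pink. Remove pink from A.
That leaves A = white. So D, E can't be white.
That leaves D = yellow. Eliminate yellow elsewhere: E.
E must be blue (only option left).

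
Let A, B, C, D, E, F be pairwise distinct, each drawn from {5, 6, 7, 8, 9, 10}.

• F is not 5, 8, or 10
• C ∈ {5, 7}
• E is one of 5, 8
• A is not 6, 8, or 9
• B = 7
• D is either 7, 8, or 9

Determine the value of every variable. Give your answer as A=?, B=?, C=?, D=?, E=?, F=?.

B's domain is down to {7}, so B = 7. So A, C, D, F can't be 7.
C's domain is down to {5}, so C = 5. So A, E can't be 5.
E's domain is down to {8}, so E = 8. Strike 8 from D.
A's domain is down to {10}, so A = 10.
D must be 9 (only option left). Remove 9 from F.
F has just one choice, so F = 6.

A=10, B=7, C=5, D=9, E=8, F=6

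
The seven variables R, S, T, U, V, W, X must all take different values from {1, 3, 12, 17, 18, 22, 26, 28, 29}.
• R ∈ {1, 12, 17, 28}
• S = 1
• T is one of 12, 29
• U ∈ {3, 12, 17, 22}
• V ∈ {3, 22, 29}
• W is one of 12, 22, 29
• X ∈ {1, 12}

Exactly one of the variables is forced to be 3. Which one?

S's domain is down to {1}, so S = 1. So R, X can't be 1.
X has just one choice, so X = 12. Remove 12 from R, T, U, W.
T has just one choice, so T = 29. Strike 29 from V, W.
W must be 22 (only option left). Remove 22 from U, V.
So 3 goes to V.

V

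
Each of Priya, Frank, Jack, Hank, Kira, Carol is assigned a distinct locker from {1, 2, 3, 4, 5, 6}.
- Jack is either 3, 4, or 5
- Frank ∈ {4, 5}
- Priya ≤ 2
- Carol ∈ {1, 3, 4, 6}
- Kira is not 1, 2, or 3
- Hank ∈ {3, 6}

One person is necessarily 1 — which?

The 6 variables draw from only 6 values {1, 2, 3, 4, 5, 6}, so each is used; only Priya can be 2, hence Priya = 2.
The 5 still-open variables together cover exactly {1, 3, 4, 5, 6} — 5 values for 5 variables — and 1 appears only in Carol's list, so Carol = 1.

Carol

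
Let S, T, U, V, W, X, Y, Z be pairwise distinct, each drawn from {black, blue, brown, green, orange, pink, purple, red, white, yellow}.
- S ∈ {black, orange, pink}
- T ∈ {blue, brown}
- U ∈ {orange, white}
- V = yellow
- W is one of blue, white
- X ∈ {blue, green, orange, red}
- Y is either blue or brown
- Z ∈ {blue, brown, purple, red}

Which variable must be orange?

V has just one choice, so V = yellow.
The 2 variables T and Y are confined to {blue, brown}, which locks those values in; drop them from W, X, Z.
That leaves W = white. Strike white from U.
So orange goes to U.

U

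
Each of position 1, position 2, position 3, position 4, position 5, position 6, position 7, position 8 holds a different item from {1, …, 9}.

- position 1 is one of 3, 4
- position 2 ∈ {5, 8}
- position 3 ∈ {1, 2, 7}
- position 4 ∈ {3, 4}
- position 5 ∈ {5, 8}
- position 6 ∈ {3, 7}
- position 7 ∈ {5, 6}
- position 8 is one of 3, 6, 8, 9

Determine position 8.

The 2 variables position 1 and position 4 are confined to {3, 4}, which locks those values in; drop them from position 6, position 8.
position 6 must be 7 (only option left). Remove 7 from position 3.
The 2 variables position 2 and position 5 are confined to {5, 8}, which locks those values in; drop them from position 7, position 8.
position 7 must be 6 (only option left). Eliminate 6 elsewhere: position 8.
So position 8 = 9.

9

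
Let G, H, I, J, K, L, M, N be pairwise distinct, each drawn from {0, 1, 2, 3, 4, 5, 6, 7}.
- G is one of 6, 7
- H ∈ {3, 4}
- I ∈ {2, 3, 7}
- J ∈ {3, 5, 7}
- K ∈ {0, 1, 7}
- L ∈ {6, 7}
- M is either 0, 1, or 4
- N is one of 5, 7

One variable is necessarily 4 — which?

Among the 8 variables, 2 fits only I (and all 8 values in {0, 1, 2, 3, 4, 5, 6, 7} must be used), so I = 2.
The 2 variables G and L are confined to {6, 7}, which locks those values in; drop them from J, K, N.
N has just one choice, so N = 5. So J can't be 5.
That leaves J = 3. Eliminate 3 elsewhere: H.
So 4 goes to H.

H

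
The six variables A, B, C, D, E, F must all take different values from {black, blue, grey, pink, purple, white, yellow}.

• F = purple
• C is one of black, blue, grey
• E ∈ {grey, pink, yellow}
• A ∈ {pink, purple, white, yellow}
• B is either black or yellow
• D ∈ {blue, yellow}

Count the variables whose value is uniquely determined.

1

F has just one choice, so F = purple. Strike purple from A.
Determined: F=purple. The other variables each still have more than one consistent value. That makes 1.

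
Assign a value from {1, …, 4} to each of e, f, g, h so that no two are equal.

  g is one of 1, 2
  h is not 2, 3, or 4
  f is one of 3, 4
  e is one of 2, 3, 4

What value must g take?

h has just one choice, so h = 1. Strike 1 from g.
So g = 2.

2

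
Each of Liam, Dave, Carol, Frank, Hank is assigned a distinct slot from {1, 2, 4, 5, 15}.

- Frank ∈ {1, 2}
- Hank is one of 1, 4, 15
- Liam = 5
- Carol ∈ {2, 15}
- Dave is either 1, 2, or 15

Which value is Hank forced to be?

4

Liam must be 5 (only option left).
Among the 4 still-open variables, 4 fits only Hank (and all 4 values in {1, 2, 4, 15} must be used), so Hank = 4.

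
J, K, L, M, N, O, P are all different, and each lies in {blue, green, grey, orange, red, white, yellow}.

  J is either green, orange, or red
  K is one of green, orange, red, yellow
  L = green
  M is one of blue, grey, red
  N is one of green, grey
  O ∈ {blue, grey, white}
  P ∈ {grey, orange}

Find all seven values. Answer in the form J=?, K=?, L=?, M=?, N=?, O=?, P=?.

L's domain is down to {green}, so L = green. Eliminate green elsewhere: J, K, N.
That leaves N = grey. So M, O, P can't be grey.
P's domain is down to {orange}, so P = orange. So J, K can't be orange.
J's domain is down to {red}, so J = red. Strike red from K, M.
K has just one choice, so K = yellow.
That leaves M = blue. Eliminate blue elsewhere: O.
O must be white (only option left).

J=red, K=yellow, L=green, M=blue, N=grey, O=white, P=orange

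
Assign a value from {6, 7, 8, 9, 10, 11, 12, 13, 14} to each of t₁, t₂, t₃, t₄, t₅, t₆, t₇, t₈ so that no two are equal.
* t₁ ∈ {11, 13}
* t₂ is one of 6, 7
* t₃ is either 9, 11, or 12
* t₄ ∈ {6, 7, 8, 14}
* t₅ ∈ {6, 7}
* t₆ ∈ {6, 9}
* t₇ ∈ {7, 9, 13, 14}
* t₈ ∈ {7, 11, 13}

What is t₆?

9

Among the 8 variables, 8 fits only t₄ (and all 8 values in {6, 7, 8, 9, 11, 12, 13, 14} must be used), so t₄ = 8.
The 7 still-open variables draw from only 7 values {6, 7, 9, 11, 12, 13, 14}, so each is used; only t₃ can be 12, hence t₃ = 12.
The 6 still-open variables together cover exactly {6, 7, 9, 11, 13, 14} — 6 values for 6 variables — and 14 appears only in t₇'s list, so t₇ = 14.
Among the 5 still-open variables, 9 fits only t₆ (and all 5 values in {6, 7, 9, 11, 13} must be used), so t₆ = 9.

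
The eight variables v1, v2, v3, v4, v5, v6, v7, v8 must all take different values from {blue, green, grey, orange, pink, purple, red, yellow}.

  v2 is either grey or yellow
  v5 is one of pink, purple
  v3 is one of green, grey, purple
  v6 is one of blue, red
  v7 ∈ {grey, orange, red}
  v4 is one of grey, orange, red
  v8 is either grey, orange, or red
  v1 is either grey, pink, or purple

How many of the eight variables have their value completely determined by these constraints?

3

The 8 variables draw from only 8 values {blue, green, grey, orange, pink, purple, red, yellow}, so each is used; only v6 can be blue, hence v6 = blue.
The 7 still-open variables together cover exactly {green, grey, orange, pink, purple, red, yellow} — 7 values for 7 variables — and green appears only in v3's list, so v3 = green.
The 6 still-open variables draw from only 6 values {grey, orange, pink, purple, red, yellow}, so each is used; only v2 can be yellow, hence v2 = yellow.
v4, v7, v8 share exactly the 3 values {grey, orange, red}; by pigeonhole those values go to them, so strike grey, orange, red from v1.
Determined: v2=yellow, v3=green, v6=blue. The other variables each still have more than one consistent value. That makes 3.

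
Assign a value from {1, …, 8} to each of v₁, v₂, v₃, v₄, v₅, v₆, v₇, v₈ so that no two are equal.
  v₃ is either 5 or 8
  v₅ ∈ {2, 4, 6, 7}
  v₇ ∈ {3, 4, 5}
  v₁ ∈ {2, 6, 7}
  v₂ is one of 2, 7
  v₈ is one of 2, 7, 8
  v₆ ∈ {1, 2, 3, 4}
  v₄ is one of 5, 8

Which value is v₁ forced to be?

6

Among the 8 variables, 1 fits only v₆ (and all 8 values in {1, 2, 3, 4, 5, 6, 7, 8} must be used), so v₆ = 1.
Among the 7 still-open variables, 3 fits only v₇ (and all 7 values in {2, 3, 4, 5, 6, 7, 8} must be used), so v₇ = 3.
The 6 still-open variables together cover exactly {2, 4, 5, 6, 7, 8} — 6 values for 6 variables — and 4 appears only in v₅'s list, so v₅ = 4.
The 5 still-open variables together cover exactly {2, 5, 6, 7, 8} — 5 values for 5 variables — and 6 appears only in v₁'s list, so v₁ = 6.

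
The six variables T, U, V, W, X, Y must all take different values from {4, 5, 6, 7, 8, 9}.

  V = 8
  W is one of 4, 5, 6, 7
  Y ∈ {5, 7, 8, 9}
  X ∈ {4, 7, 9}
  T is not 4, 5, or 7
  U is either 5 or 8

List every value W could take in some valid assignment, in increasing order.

4, 6, 7

V has just one choice, so V = 8. Eliminate 8 elsewhere: T, U, Y.
U's domain is down to {5}, so U = 5. Remove 5 from W, Y.
No further eliminations apply; W can still be any of 4, 6, 7.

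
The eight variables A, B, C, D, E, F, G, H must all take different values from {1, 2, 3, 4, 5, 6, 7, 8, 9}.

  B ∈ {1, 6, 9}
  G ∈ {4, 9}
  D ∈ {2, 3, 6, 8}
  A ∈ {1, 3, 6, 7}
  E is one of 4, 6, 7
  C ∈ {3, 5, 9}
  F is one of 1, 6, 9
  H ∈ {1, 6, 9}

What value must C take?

5

B, F, H between them cover only {1, 6, 9} — a naked triple. Remove those values from A, C, D, E, G.
That leaves G = 4. So E can't be 4.
E's domain is down to {7}, so E = 7. Eliminate 7 elsewhere: A.
A has just one choice, so A = 3. Eliminate 3 elsewhere: C, D.
So C = 5.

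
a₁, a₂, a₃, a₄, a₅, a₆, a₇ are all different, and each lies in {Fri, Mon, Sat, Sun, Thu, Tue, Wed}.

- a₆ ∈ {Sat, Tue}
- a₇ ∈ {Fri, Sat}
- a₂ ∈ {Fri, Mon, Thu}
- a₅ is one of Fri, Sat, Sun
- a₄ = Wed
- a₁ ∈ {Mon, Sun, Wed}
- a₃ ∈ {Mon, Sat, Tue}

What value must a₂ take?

Thu

a₄ has just one choice, so a₄ = Wed. Remove Wed from a₁.
The 6 still-open variables together cover exactly {Fri, Mon, Sat, Sun, Thu, Tue} — 6 values for 6 variables — and Thu appears only in a₂'s list, so a₂ = Thu.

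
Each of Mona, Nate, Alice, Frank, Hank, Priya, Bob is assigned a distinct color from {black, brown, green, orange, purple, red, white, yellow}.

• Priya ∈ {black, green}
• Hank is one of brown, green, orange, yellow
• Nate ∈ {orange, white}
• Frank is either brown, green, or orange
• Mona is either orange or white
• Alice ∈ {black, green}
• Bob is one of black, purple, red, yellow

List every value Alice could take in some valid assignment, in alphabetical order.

Mona and Nate between them cover only {orange, white} — a naked pair. Remove those values from Frank, Hank.
The 2 variables Alice and Priya are confined to {black, green}, which locks those values in; drop them from Frank, Hank, Bob.
That leaves Frank = brown. So Hank can't be brown.
Hank's domain is down to {yellow}, so Hank = yellow. Eliminate yellow elsewhere: Bob.
No further eliminations apply; Alice can still be any of black, green.

black, green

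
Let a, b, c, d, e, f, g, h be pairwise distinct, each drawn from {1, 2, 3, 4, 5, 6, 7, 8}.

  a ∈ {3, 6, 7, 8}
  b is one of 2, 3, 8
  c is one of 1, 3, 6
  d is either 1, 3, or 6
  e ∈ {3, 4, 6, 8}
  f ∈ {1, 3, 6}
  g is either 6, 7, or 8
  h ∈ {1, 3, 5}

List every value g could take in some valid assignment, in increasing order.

The 8 variables draw from only 8 values {1, 2, 3, 4, 5, 6, 7, 8}, so each is used; only b can be 2, hence b = 2.
The 7 still-open variables together cover exactly {1, 3, 4, 5, 6, 7, 8} — 7 values for 7 variables — and 4 appears only in e's list, so e = 4.
The 6 still-open variables together cover exactly {1, 3, 5, 6, 7, 8} — 6 values for 6 variables — and 5 appears only in h's list, so h = 5.
c, d, f share exactly the 3 values {1, 3, 6}; by pigeonhole those values go to them, so strike 1, 3, 6 from a, g.
No further eliminations apply; g can still be any of 7, 8.

7, 8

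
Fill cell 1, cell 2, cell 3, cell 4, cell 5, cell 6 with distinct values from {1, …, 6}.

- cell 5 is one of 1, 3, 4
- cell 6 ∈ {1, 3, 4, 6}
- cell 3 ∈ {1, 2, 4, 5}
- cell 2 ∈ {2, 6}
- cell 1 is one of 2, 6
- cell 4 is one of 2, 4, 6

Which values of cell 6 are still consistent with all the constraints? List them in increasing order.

1, 3

The 6 variables draw from only 6 values {1, 2, 3, 4, 5, 6}, so each is used; only cell 3 can be 5, hence cell 3 = 5.
The 2 variables cell 1 and cell 2 are confined to {2, 6}, which locks those values in; drop them from cell 4, cell 6.
cell 4 must be 4 (only option left). Strike 4 from cell 5, cell 6.
No further eliminations apply; cell 6 can still be any of 1, 3.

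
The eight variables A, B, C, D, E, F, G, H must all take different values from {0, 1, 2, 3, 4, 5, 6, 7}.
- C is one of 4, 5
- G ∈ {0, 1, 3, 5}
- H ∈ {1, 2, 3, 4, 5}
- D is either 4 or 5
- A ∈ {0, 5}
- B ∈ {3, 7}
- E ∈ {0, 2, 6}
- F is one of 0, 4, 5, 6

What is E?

Among the 8 variables, 7 fits only B (and all 8 values in {0, 1, 2, 3, 4, 5, 6, 7} must be used), so B = 7.
C and D share exactly the 2 values {4, 5}; by pigeonhole those values go to them, so strike 4, 5 from A, F, G, H.
That leaves A = 0. So E, F, G can't be 0.
F has just one choice, so F = 6. So E can't be 6.
So E = 2.

2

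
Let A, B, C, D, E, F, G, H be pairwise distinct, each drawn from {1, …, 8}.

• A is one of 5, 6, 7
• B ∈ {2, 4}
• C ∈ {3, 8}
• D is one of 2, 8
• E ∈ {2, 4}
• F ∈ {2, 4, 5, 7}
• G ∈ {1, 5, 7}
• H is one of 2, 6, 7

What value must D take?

The 8 variables together cover exactly {1, 2, 3, 4, 5, 6, 7, 8} — 8 values for 8 variables — and 1 appears only in G's list, so G = 1.
Among the 7 still-open variables, 3 fits only C (and all 7 values in {2, 3, 4, 5, 6, 7, 8} must be used), so C = 3.
The 6 still-open variables draw from only 6 values {2, 4, 5, 6, 7, 8}, so each is used; only D can be 8, hence D = 8.

8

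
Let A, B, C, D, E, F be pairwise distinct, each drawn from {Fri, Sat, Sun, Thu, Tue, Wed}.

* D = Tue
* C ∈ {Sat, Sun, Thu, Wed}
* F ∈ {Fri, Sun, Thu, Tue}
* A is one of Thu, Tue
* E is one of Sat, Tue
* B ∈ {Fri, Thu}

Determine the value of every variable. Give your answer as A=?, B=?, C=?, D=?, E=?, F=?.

A=Thu, B=Fri, C=Wed, D=Tue, E=Sat, F=Sun

D's domain is down to {Tue}, so D = Tue. So A, E, F can't be Tue.
E has just one choice, so E = Sat. Remove Sat from C.
A's domain is down to {Thu}, so A = Thu. Remove Thu from B, C, F.
B's domain is down to {Fri}, so B = Fri. Eliminate Fri elsewhere: F.
F must be Sun (only option left). Strike Sun from C.
That leaves C = Wed.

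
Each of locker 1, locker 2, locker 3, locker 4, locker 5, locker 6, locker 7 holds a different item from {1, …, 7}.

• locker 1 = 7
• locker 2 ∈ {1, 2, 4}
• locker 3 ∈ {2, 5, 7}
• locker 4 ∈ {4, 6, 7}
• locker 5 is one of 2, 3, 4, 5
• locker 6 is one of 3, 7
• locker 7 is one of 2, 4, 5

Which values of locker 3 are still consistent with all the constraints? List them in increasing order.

2, 5

locker 1's domain is down to {7}, so locker 1 = 7. Strike 7 from locker 3, locker 4, locker 6.
locker 6's domain is down to {3}, so locker 6 = 3. Strike 3 from locker 5.
The 5 still-open variables draw from only 5 values {1, 2, 4, 5, 6}, so each is used; only locker 2 can be 1, hence locker 2 = 1.
Among the 4 still-open variables, 6 fits only locker 4 (and all 4 values in {2, 4, 5, 6} must be used), so locker 4 = 6.
No further eliminations apply; locker 3 can still be any of 2, 5.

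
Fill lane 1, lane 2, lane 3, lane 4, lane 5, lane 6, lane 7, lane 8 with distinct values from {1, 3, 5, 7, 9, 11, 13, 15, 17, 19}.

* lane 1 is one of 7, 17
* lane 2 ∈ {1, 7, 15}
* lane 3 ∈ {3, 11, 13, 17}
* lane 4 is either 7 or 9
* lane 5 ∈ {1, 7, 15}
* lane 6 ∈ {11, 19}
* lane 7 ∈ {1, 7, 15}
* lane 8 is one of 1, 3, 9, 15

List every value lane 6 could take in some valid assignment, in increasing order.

The 3 variables lane 2, lane 5, lane 7 are confined to {1, 7, 15}, which locks those values in; drop them from lane 1, lane 4, lane 8.
That leaves lane 1 = 17. Remove 17 from lane 3.
lane 4 must be 9 (only option left). So lane 8 can't be 9.
lane 8 must be 3 (only option left). Remove 3 from lane 3.
No further eliminations apply; lane 6 can still be any of 11, 19.

11, 19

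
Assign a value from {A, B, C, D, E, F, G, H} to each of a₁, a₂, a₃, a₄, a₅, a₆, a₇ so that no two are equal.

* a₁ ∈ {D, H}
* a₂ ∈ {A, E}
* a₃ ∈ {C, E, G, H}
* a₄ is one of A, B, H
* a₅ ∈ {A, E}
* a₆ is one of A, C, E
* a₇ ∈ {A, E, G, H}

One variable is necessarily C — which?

a₆

The 7 variables draw from only 7 values {A, B, C, D, E, G, H}, so each is used; only a₄ can be B, hence a₄ = B.
The 6 still-open variables together cover exactly {A, C, D, E, G, H} — 6 values for 6 variables — and D appears only in a₁'s list, so a₁ = D.
a₂ and a₅ share exactly the 2 values {A, E}; by pigeonhole those values go to them, so strike A, E from a₃, a₆, a₇.
So C goes to a₆.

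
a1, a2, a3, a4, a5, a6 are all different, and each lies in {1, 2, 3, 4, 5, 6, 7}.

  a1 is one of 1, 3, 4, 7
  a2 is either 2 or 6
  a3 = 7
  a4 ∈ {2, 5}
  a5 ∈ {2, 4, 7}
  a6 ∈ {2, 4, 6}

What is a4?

5

a3 must be 7 (only option left). So a1, a5 can't be 7.
a2, a5, a6 between them cover only {2, 4, 6} — a naked triple. Remove those values from a1, a4.
So a4 = 5.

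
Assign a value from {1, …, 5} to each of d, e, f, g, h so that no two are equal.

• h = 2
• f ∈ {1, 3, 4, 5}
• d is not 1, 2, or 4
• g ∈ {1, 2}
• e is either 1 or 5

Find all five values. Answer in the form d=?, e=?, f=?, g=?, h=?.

d=3, e=5, f=4, g=1, h=2

h has just one choice, so h = 2. So g can't be 2.
That leaves g = 1. Remove 1 from e, f.
e must be 5 (only option left). Remove 5 from d, f.
d has just one choice, so d = 3. Remove 3 from f.
f has just one choice, so f = 4.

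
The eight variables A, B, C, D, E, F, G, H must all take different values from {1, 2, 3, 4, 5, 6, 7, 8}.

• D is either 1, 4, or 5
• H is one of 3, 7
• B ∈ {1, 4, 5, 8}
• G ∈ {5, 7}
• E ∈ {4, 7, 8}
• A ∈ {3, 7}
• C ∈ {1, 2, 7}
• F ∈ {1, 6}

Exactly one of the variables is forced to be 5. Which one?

G

Among the 8 variables, 2 fits only C (and all 8 values in {1, 2, 3, 4, 5, 6, 7, 8} must be used), so C = 2.
Among the 7 still-open variables, 6 fits only F (and all 7 values in {1, 3, 4, 5, 6, 7, 8} must be used), so F = 6.
A and H between them cover only {3, 7} — a naked pair. Remove those values from E, G.
So 5 goes to G.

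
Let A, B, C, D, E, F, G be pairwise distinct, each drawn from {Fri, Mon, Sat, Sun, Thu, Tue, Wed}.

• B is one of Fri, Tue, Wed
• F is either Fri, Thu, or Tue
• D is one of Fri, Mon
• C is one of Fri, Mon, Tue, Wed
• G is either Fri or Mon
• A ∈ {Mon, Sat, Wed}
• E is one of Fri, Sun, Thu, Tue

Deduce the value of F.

The 7 variables together cover exactly {Fri, Mon, Sat, Sun, Thu, Tue, Wed} — 7 values for 7 variables — and Sat appears only in A's list, so A = Sat.
The 6 still-open variables together cover exactly {Fri, Mon, Sun, Thu, Tue, Wed} — 6 values for 6 variables — and Sun appears only in E's list, so E = Sun.
Among the 5 still-open variables, Thu fits only F (and all 5 values in {Fri, Mon, Thu, Tue, Wed} must be used), so F = Thu.

Thu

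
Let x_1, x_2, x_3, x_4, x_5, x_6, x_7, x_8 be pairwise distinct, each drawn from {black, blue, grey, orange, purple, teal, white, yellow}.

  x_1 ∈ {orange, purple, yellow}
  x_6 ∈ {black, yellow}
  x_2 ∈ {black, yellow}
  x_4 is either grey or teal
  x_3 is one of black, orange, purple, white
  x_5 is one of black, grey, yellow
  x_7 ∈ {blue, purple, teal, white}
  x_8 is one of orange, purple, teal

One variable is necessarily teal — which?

x_4

The 8 variables draw from only 8 values {black, blue, grey, orange, purple, teal, white, yellow}, so each is used; only x_7 can be blue, hence x_7 = blue.
Among the 7 still-open variables, white fits only x_3 (and all 7 values in {black, grey, orange, purple, teal, white, yellow} must be used), so x_3 = white.
x_2 and x_6 share exactly the 2 values {black, yellow}; by pigeonhole those values go to them, so strike black, yellow from x_1, x_5.
That leaves x_5 = grey. So x_4 can't be grey.
So teal goes to x_4.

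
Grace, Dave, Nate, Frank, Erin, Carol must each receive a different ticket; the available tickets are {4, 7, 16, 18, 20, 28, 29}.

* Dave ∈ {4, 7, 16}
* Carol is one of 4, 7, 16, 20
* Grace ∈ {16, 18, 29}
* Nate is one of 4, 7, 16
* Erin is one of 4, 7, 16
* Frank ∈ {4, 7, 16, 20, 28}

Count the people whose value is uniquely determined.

Dave, Nate, Erin share exactly the 3 values {4, 7, 16}; by pigeonhole those values go to them, so strike 4, 7, 16 from Grace, Frank, Carol.
Carol has just one choice, so Carol = 20. Eliminate 20 elsewhere: Frank.
That leaves Frank = 28.
Determined: Frank=28, Carol=20. The other people each still have more than one consistent value. That makes 2.

2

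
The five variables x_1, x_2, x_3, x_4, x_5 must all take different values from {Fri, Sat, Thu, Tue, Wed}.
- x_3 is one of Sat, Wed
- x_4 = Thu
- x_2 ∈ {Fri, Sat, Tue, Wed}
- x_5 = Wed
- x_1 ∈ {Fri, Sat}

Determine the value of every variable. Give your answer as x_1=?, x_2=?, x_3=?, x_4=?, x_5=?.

x_4 has just one choice, so x_4 = Thu.
x_5 has just one choice, so x_5 = Wed. Strike Wed from x_2, x_3.
x_3 must be Sat (only option left). Eliminate Sat elsewhere: x_1, x_2.
x_1 has just one choice, so x_1 = Fri. Eliminate Fri elsewhere: x_2.
x_2 has just one choice, so x_2 = Tue.

x_1=Fri, x_2=Tue, x_3=Sat, x_4=Thu, x_5=Wed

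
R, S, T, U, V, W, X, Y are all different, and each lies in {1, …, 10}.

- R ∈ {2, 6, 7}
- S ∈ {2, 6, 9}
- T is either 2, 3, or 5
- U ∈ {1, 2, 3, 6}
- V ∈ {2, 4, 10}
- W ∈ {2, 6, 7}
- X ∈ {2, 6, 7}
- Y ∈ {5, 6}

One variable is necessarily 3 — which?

R, W, X between them cover only {2, 6, 7} — a naked triple. Remove those values from S, T, U, V, Y.
That leaves S = 9.
That leaves Y = 5. So T can't be 5.
So 3 goes to T.

T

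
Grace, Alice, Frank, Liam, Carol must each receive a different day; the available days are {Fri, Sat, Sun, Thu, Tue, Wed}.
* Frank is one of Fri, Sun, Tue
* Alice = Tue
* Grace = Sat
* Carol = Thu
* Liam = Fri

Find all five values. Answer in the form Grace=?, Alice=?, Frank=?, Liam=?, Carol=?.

Grace must be Sat (only option left).
Alice has just one choice, so Alice = Tue. Remove Tue from Frank.
Liam must be Fri (only option left). Eliminate Fri elsewhere: Frank.
Carol must be Thu (only option left).
Frank has just one choice, so Frank = Sun.

Grace=Sat, Alice=Tue, Frank=Sun, Liam=Fri, Carol=Thu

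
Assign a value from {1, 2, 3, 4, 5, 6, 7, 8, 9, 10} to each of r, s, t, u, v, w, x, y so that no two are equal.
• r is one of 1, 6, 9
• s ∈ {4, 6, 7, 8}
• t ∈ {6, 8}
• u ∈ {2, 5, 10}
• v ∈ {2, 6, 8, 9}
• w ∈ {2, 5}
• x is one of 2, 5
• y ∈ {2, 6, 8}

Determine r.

1

w and x share exactly the 2 values {2, 5}; by pigeonhole those values go to them, so strike 2, 5 from u, v, y.
u has just one choice, so u = 10.
The 2 variables t and y are confined to {6, 8}, which locks those values in; drop them from r, s, v.
v's domain is down to {9}, so v = 9. Remove 9 from r.
So r = 1.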